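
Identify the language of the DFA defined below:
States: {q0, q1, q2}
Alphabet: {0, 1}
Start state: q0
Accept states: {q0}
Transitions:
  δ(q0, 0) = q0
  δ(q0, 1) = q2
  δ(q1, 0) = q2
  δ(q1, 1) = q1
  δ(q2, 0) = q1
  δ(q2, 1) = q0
Testing a few strings:
  '0100' → reject
  '00' → accept
  '010' → reject
  '1' → reject
State roles: q0=value ≡ 0 (mod 3); q1=value ≡ 2 (mod 3); q2=value ≡ 1 (mod 3)
All binary strings representing a multiple of 3 (read in base 2; leading zeros allowed and ε counts as 0)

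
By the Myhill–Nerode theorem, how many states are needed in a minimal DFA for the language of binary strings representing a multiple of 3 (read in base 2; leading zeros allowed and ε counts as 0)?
By Myhill–Nerode, count the distinguishable equivalence classes: three classes — residue of the binary value mod 3.
3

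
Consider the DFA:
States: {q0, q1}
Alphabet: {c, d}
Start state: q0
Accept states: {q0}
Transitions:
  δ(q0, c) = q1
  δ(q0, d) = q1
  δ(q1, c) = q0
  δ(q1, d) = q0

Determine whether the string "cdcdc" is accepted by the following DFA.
Processing string "cdcdc":
  q0 --c--> q1
  q1 --d--> q0
  q0 --c--> q1
  q1 --d--> q0
  q0 --c--> q1
Final state: q1
Accept states: {q0}
No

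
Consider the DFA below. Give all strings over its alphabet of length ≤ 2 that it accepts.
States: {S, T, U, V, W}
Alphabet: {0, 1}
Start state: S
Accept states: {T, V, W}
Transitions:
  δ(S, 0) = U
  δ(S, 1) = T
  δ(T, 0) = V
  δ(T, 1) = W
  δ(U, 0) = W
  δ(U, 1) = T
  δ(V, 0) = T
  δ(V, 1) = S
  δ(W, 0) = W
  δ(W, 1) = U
1, 00, 01, 10, 11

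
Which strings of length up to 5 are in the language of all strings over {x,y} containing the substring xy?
xy, xxy, xyx, xyy, yxy, xxxy, xxyx, xxyy, xyxx, xyxy, xyyx, xyyy, yxxy, yxyx, yxyy, yyxy, xxxxy, xxxyx, xxxyy, xxyxx, xxyxy, xxyyx, xxyyy, xyxxx, xyxxy, xyxyx, xyxyy, xyyxx, xyyxy, xyyyx, xyyyy, yxxxy, yxxyx, yxxyy, yxyxx, yxyxy, yxyyx, yxyyy, yyxxy, yyxyx, yyxyy, yyyxy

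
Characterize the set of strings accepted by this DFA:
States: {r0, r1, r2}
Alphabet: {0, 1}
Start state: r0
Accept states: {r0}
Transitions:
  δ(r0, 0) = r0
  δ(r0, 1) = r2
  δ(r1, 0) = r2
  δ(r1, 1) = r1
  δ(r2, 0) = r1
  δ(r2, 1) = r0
Testing a few strings:
  '000' → accept
  '1010' → reject
  '1000' → reject
  '0000' → accept
State roles: r0=value ≡ 0 (mod 3); r1=value ≡ 2 (mod 3); r2=value ≡ 1 (mod 3)
All binary strings representing a multiple of 3 (read in base 2; leading zeros allowed and ε counts as 0)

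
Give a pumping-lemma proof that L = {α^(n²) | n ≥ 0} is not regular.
Assume L is regular with pumping length p. Idea: pumping adds a fixed amount, but gaps between consecutive squares grow.
Choose s = α^(p²) (length p² ≥ p). By the pumping lemma, s = xyz with |xy| ≤ p, |y| > 0, so |y| = k with 1 ≤ k ≤ p. Then |xy²z| = p²+k. Since p² < p²+k ≤ p²+p < (p+1)², the length p²+k lies strictly between consecutive squares, so it is not a perfect square and xy²z ∉ L.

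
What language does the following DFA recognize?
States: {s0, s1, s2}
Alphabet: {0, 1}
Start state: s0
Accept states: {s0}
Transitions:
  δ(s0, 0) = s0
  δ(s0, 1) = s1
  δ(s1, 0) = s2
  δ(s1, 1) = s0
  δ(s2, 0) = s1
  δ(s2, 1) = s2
Testing a few strings:
  '0' → accept
  '00' → accept
  '000' → accept
  '110' → accept
State roles: s0=value ≡ 0 (mod 3); s1=value ≡ 1 (mod 3); s2=value ≡ 2 (mod 3)
All binary strings representing a multiple of 3 (read in base 2; leading zeros allowed and ε counts as 0)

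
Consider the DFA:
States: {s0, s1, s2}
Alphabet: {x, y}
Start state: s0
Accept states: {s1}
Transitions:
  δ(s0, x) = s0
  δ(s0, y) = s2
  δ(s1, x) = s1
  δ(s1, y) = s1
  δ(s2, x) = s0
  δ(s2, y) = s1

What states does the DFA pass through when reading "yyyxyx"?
read 'y': s0 → s2
  read 'y': s2 → s1
  read 'y': s1 → s1
  read 'x': s1 → s1
  read 'y': s1 → s1
  read 'x': s1 → s1
s0 -> s2 -> s1 -> s1 -> s1 -> s1 -> s1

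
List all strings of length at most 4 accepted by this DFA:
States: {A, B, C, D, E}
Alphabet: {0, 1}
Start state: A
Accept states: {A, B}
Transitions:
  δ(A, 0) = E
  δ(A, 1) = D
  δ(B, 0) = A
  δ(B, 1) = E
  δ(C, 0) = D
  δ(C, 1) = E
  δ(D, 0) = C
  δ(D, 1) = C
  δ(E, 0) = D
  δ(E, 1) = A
ε, 01, 0101, 1011, 1111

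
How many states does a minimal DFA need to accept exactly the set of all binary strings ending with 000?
By Myhill–Nerode, count the distinguishable equivalence classes: 4 classes — one per longest suffix of the input that is a prefix of '000' (lengths 0 through 3); only the length-3 class is accepting.
4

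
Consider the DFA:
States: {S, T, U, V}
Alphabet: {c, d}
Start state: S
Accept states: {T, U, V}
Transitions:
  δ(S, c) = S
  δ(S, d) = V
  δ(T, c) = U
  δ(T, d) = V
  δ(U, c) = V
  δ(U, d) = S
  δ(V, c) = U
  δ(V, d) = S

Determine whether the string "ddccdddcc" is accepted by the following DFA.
Processing string "ddccdddcc":
  S --d--> V
  V --d--> S
  S --c--> S
  S --c--> S
  S --d--> V
  V --d--> S
  S --d--> V
  V --c--> U
  U --c--> V
Final state: V
Accept states: {T, U, V}
Yes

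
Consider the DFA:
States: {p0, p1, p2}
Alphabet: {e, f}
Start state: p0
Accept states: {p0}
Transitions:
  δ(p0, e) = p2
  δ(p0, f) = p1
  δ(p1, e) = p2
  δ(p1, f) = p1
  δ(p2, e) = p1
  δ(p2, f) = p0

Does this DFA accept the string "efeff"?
Processing string "efeff":
  p0 --e--> p2
  p2 --f--> p0
  p0 --e--> p2
  p2 --f--> p0
  p0 --f--> p1
Final state: p1
Accept states: {p0}
No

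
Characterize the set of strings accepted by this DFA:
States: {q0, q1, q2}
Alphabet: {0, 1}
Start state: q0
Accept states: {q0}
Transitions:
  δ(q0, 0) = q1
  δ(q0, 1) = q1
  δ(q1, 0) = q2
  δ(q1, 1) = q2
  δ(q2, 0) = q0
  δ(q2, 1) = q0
Testing a few strings:
  '1' → reject
  '111' → accept
  '010' → accept
  '0' → reject
State roles: q0=length ≡ 0 (mod 3); q1=length ≡ 1 (mod 3); q2=length ≡ 2 (mod 3)
All binary strings whose length is a multiple of 3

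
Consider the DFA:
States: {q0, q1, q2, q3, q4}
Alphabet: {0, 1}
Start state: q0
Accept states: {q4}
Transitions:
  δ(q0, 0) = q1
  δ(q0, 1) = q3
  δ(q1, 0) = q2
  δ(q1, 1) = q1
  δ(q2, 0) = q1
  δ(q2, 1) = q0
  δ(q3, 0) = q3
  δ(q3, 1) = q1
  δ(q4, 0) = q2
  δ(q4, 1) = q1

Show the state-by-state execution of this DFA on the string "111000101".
read '1': q0 → q3
  read '1': q3 → q1
  read '1': q1 → q1
  read '0': q1 → q2
  read '0': q2 → q1
  read '0': q1 → q2
  read '1': q2 → q0
  read '0': q0 → q1
  read '1': q1 → q1
q0 -> q3 -> q1 -> q1 -> q2 -> q1 -> q2 -> q0 -> q1 -> q1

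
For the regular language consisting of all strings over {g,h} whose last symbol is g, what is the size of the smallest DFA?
By Myhill–Nerode, count the distinguishable equivalence classes: 2^1 = 2 classes — the DFA must remember the last 1 symbol read; every pair of distinct length-1 suffixes is distinguishable by some continuation.
2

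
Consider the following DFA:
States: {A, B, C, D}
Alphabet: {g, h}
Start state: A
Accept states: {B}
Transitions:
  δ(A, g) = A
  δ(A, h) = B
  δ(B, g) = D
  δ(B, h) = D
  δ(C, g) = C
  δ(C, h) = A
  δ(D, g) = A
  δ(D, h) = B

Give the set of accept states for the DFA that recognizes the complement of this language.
Complement accept states = All states \ Original accept states
= {A, B, C, D} \ {B}
{A, C, D}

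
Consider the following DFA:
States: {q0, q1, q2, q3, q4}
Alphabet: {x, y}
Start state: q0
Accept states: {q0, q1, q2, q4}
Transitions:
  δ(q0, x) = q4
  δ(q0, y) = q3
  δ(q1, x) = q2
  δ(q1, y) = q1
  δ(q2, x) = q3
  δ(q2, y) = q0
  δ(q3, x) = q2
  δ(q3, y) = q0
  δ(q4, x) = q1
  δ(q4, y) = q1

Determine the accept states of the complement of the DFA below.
Complement accept states = All states \ Original accept states
= {q0, q1, q2, q3, q4} \ {q0, q1, q2, q4}
{q3}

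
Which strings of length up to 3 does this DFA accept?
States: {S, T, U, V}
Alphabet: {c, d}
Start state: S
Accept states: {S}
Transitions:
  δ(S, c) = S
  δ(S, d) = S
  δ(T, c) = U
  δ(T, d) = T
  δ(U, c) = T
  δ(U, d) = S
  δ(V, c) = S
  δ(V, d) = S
ε, c, d, cc, cd, dc, dd, ccc, ccd, cdc, cdd, dcc, dcd, ddc, ddd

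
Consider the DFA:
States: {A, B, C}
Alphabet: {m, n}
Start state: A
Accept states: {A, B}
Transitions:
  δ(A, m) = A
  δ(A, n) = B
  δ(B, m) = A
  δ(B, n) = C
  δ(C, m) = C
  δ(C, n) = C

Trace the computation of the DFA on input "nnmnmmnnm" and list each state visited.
read 'n': A → B
  read 'n': B → C
  read 'm': C → C
  read 'n': C → C
  read 'm': C → C
  read 'm': C → C
  read 'n': C → C
  read 'n': C → C
  read 'm': C → C
A -> B -> C -> C -> C -> C -> C -> C -> C -> C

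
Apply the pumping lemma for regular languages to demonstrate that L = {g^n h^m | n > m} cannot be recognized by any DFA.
Assume L is regular with pumping length p. Idea: pumping down the g-block drops the g-count to at most the h-count.
Choose s = g^(p+1) h^p ∈ L (|s| = 2p+1 ≥ p). By the pumping lemma, s = xyz with |xy| ≤ p, |y| > 0, so y = g^k with k ≥ 1. Take i = 0: xz = g^(p+1−k) h^p. Since k ≥ 1, p+1−k ≤ p, so the number of g's is no longer strictly greater than the number of h's, hence xz ∉ L.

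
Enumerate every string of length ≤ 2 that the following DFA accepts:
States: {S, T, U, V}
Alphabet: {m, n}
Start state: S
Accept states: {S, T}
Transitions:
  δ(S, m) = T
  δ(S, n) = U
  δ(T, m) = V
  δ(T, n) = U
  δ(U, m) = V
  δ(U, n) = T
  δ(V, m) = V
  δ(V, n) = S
ε, m, nn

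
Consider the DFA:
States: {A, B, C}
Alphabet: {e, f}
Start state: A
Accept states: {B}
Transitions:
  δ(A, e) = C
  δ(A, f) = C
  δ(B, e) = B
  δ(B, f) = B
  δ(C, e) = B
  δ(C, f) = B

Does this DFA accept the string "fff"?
Processing string "fff":
  A --f--> C
  C --f--> B
  B --f--> B
Final state: B
Accept states: {B}
Yes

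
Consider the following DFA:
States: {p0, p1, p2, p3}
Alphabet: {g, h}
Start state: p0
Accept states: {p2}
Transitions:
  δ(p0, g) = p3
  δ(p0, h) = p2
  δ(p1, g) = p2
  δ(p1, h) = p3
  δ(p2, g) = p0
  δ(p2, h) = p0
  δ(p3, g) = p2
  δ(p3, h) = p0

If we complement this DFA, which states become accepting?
Complement accept states = All states \ Original accept states
= {p0, p1, p2, p3} \ {p2}
{p0, p1, p3}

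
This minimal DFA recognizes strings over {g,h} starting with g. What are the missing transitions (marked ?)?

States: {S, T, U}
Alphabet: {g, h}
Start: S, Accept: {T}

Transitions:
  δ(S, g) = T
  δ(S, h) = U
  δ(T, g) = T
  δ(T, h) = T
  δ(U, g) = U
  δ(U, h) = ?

From the language and accept set, identify what each state tracks — S: no input read; T: started with g; U: started with h (dead).
Each missing δ(q, a) is the state matching the new tracked value after reading a.
δ(U, h) = U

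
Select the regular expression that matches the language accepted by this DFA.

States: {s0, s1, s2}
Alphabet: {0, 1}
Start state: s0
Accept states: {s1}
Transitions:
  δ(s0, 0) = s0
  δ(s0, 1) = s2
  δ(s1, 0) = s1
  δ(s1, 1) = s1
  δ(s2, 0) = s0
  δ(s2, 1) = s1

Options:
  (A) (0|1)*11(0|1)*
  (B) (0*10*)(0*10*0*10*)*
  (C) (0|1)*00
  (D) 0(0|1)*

Check each option against the DFA on short strings; one disagreement eliminates an option:
  (A) (0|1)*11(0|1)*: agrees with the DFA on every string of length ≤ 6
  (B) (0*10*)(0*10*0*10*)*: on '1' the DFA goes s0 → s2 and rejects (s2 ∉ Accept), but the regex matches it → eliminate
  (C) (0|1)*00: on '00' the DFA goes s0 → s0 → s0 and rejects (s0 ∉ Accept), but the regex matches it → eliminate
  (D) 0(0|1)*: on '0' the DFA goes s0 → s0 and rejects (s0 ∉ Accept), but the regex matches it → eliminate
Only (A) is consistent with the DFA.
(A) (0|1)*11(0|1)*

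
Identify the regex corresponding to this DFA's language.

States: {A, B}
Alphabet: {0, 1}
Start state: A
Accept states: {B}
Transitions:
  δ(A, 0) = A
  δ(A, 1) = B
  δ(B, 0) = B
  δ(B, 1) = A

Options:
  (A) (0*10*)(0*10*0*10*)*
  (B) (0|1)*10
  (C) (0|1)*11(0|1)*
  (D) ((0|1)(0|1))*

Check each option against the DFA on short strings; one disagreement eliminates an option:
  (A) (0*10*)(0*10*0*10*)*: agrees with the DFA on every string of length ≤ 6
  (B) (0|1)*10: on '1' the DFA goes A → B and accepts (B ∈ Accept), but the regex does not match it → eliminate
  (C) (0|1)*11(0|1)*: on '1' the DFA goes A → B and accepts (B ∈ Accept), but the regex does not match it → eliminate
  (D) ((0|1)(0|1))*: on ε the DFA stays in A and rejects (A ∉ Accept), but the regex matches it → eliminate
Only (A) is consistent with the DFA.
(A) (0*10*)(0*10*0*10*)*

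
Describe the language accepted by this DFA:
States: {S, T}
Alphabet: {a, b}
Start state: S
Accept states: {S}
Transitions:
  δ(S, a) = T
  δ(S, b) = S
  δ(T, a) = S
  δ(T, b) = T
Testing a few strings:
  'ba' → reject
  'a' → reject
  'aba' → accept
  'bba' → reject
State roles: S=even number of a's so far; T=odd number of a's so far
All strings over {a,b} with an even number of a's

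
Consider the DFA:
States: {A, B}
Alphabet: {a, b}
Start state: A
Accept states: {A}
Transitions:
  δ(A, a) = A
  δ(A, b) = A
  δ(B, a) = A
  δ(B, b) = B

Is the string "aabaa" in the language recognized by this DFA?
Processing string "aabaa":
  A --a--> A
  A --a--> A
  A --b--> A
  A --a--> A
  A --a--> A
Final state: A
Accept states: {A}
Yes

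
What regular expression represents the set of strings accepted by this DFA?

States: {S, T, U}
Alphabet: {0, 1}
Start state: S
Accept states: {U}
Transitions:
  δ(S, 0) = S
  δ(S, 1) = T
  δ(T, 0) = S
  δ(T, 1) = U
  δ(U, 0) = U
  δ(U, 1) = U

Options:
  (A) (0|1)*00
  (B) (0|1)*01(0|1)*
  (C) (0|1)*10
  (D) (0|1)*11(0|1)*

Check each option against the DFA on short strings; one disagreement eliminates an option:
  (A) (0|1)*00: on '00' the DFA goes S → S → S and rejects (S ∉ Accept), but the regex matches it → eliminate
  (B) (0|1)*01(0|1)*: on '01' the DFA goes S → S → T and rejects (T ∉ Accept), but the regex matches it → eliminate
  (C) (0|1)*10: on '10' the DFA goes S → T → S and rejects (S ∉ Accept), but the regex matches it → eliminate
  (D) (0|1)*11(0|1)*: agrees with the DFA on every string of length ≤ 6
Only (D) is consistent with the DFA.
(D) (0|1)*11(0|1)*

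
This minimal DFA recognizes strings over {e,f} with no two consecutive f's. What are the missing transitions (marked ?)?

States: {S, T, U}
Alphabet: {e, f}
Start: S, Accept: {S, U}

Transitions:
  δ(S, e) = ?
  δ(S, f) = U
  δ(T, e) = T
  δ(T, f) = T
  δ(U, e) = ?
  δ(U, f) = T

From the language and accept set, identify what each state tracks — S: last symbol not f (ok); T: saw ff (dead); U: last symbol f (ok).
Each missing δ(q, a) is the state matching the new tracked value after reading a.
δ(S, e) = S; δ(U, e) = S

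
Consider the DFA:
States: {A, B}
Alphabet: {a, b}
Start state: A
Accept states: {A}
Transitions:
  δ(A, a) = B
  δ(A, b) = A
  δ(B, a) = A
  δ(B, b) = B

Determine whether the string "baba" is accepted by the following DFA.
Processing string "baba":
  A --b--> A
  A --a--> B
  B --b--> B
  B --a--> A
Final state: A
Accept states: {A}
Yes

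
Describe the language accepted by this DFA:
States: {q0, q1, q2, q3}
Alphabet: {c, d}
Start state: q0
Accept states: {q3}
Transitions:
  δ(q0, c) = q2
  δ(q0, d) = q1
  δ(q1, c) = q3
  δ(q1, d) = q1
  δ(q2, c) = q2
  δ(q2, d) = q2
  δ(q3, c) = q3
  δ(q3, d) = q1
Testing a few strings:
  'd' → reject
  'cd' → reject
  'c' → reject
  'ccdc' → reject
State roles: q0=no input read; q1=started with d, last symbol d; q2=started with c (dead); q3=started with d, last symbol c
All strings over {c,d} that start with d and end with c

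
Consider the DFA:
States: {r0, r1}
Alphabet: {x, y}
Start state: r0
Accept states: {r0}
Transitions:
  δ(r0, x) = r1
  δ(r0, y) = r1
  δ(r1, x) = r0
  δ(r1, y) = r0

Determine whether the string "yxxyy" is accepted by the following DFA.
Processing string "yxxyy":
  r0 --y--> r1
  r1 --x--> r0
  r0 --x--> r1
  r1 --y--> r0
  r0 --y--> r1
Final state: r1
Accept states: {r0}
No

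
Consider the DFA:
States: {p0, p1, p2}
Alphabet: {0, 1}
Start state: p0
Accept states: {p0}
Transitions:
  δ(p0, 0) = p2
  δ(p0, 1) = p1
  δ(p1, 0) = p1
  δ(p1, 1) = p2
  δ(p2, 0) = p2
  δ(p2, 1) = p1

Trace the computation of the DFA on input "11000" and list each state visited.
read '1': p0 → p1
  read '1': p1 → p2
  read '0': p2 → p2
  read '0': p2 → p2
  read '0': p2 → p2
p0 -> p1 -> p2 -> p2 -> p2 -> p2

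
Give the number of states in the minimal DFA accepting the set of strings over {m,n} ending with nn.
By Myhill–Nerode, count the distinguishable equivalence classes: 3 classes — one per longest suffix of the input that is a prefix of 'nn' (lengths 0 through 2); only the length-2 class is accepting.
3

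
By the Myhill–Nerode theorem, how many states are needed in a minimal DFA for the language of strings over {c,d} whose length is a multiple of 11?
By Myhill–Nerode, count the distinguishable equivalence classes: 11 classes — one per residue of the length mod 11; class i is distinguished from class j by any string of length (11 − i) mod 11.
11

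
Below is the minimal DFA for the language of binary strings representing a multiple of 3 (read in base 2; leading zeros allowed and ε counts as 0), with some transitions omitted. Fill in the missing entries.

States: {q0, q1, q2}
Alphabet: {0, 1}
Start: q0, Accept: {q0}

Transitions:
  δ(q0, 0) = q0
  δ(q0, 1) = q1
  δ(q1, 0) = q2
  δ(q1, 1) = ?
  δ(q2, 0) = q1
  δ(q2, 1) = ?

From the language and accept set, identify what each state tracks — q0: value ≡ 0 (mod 3); q1: value ≡ 1 (mod 3); q2: value ≡ 2 (mod 3).
Each missing δ(q, a) is the state matching the new tracked value after reading a.
δ(q1, 1) = q0; δ(q2, 1) = q2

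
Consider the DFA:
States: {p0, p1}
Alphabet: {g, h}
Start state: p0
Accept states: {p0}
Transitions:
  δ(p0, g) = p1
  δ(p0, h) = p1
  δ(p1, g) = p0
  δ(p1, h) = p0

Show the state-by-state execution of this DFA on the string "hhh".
read 'h': p0 → p1
  read 'h': p1 → p0
  read 'h': p0 → p1
p0 -> p1 -> p0 -> p1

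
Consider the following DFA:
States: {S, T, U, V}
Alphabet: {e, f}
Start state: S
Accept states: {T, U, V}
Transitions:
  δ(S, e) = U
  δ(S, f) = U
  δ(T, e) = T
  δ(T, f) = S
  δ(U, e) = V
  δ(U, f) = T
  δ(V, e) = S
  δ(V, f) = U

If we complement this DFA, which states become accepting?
Complement accept states = All states \ Original accept states
= {S, T, U, V} \ {T, U, V}
{S}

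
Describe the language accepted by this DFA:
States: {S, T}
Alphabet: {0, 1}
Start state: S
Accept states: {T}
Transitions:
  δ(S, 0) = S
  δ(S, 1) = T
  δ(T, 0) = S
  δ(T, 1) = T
Testing a few strings:
  '10' → reject
  '01' → accept
  '111' → accept
  '1' → accept
State roles: S=last symbol not 1; T=last symbol is 1
All binary strings ending with 1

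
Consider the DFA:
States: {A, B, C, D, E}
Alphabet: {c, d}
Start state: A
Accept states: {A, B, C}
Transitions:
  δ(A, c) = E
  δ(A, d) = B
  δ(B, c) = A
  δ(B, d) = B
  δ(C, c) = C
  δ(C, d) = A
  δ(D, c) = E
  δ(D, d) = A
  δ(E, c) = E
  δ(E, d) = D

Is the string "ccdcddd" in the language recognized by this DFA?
Processing string "ccdcddd":
  A --c--> E
  E --c--> E
  E --d--> D
  D --c--> E
  E --d--> D
  D --d--> A
  A --d--> B
Final state: B
Accept states: {A, B, C}
Yes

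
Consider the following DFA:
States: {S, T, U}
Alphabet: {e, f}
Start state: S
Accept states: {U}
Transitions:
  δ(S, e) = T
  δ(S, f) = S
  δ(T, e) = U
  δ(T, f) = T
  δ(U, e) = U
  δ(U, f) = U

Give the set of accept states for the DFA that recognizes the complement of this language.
Complement accept states = All states \ Original accept states
= {S, T, U} \ {U}
{S, T}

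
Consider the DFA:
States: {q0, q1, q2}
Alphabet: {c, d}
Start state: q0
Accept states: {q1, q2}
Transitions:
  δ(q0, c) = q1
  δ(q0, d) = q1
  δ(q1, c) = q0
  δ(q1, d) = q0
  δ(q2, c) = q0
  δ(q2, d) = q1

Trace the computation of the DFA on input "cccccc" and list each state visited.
read 'c': q0 → q1
  read 'c': q1 → q0
  read 'c': q0 → q1
  read 'c': q1 → q0
  read 'c': q0 → q1
  read 'c': q1 → q0
q0 -> q1 -> q0 -> q1 -> q0 -> q1 -> q0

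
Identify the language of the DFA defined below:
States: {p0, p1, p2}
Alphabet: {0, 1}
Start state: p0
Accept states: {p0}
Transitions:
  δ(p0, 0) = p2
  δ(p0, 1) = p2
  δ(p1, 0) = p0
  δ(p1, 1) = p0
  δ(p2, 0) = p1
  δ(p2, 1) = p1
Testing a few strings:
  '00' → reject
  '0' → reject
  '110' → accept
  '10' → reject
State roles: p0=length ≡ 0 (mod 3); p1=length ≡ 2 (mod 3); p2=length ≡ 1 (mod 3)
All binary strings whose length is a multiple of 3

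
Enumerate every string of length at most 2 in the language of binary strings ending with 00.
00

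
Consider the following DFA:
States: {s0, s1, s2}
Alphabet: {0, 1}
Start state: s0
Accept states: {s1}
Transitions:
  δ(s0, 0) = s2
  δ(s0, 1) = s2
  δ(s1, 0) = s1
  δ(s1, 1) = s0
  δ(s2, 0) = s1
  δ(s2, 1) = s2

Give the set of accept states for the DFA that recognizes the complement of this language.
Complement accept states = All states \ Original accept states
= {s0, s1, s2} \ {s1}
{s0, s2}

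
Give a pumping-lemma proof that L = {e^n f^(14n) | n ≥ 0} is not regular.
Assume L is regular with pumping length p. Idea: pumping the e-block breaks the 1:14 ratio.
Choose s = e^p f^(14p) (length 15p ≥ p). By the pumping lemma, s = xyz with |xy| ≤ p, |y| > 0, so y = e^k with k ≥ 1. Then xy²z = e^(p+k) f^(14p). For this to be in L we would need 14p = 14(p+k), i.e. 14k = 0, contradicting k ≥ 1. So xy²z ∉ L.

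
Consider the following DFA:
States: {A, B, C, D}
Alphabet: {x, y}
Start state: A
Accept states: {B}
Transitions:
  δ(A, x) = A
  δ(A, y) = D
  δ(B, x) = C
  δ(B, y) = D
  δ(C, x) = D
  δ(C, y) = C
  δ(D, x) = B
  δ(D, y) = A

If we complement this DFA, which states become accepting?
Complement accept states = All states \ Original accept states
= {A, B, C, D} \ {B}
{A, C, D}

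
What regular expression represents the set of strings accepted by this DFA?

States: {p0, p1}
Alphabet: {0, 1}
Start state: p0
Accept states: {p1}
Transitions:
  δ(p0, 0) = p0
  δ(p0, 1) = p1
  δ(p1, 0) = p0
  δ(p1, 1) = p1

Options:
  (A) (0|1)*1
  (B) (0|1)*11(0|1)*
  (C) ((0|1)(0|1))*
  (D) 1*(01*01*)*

Check each option against the DFA on short strings; one disagreement eliminates an option:
  (A) (0|1)*1: agrees with the DFA on every string of length ≤ 6
  (B) (0|1)*11(0|1)*: on '1' the DFA goes p0 → p1 and accepts (p1 ∈ Accept), but the regex does not match it → eliminate
  (C) ((0|1)(0|1))*: on ε the DFA stays in p0 and rejects (p0 ∉ Accept), but the regex matches it → eliminate
  (D) 1*(01*01*)*: on ε the DFA stays in p0 and rejects (p0 ∉ Accept), but the regex matches it → eliminate
Only (A) is consistent with the DFA.
(A) (0|1)*1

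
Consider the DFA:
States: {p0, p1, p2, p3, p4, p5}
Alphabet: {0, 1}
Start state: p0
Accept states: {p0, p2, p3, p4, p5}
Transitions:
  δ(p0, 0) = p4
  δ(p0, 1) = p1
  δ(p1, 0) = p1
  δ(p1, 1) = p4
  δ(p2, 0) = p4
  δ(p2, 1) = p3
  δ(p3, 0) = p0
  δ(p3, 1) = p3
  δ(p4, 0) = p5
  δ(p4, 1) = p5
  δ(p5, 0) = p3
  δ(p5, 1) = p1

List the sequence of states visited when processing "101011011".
read '1': p0 → p1
  read '0': p1 → p1
  read '1': p1 → p4
  read '0': p4 → p5
  read '1': p5 → p1
  read '1': p1 → p4
  read '0': p4 → p5
  read '1': p5 → p1
  read '1': p1 → p4
p0 -> p1 -> p1 -> p4 -> p5 -> p1 -> p4 -> p5 -> p1 -> p4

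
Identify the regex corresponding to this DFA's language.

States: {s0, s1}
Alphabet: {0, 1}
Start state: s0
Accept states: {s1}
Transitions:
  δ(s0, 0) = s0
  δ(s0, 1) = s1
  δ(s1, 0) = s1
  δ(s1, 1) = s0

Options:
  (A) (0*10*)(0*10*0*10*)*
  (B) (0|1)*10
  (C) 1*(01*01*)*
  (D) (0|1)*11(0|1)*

Check each option against the DFA on short strings; one disagreement eliminates an option:
  (A) (0*10*)(0*10*0*10*)*: agrees with the DFA on every string of length ≤ 6
  (B) (0|1)*10: on '1' the DFA goes s0 → s1 and accepts (s1 ∈ Accept), but the regex does not match it → eliminate
  (C) 1*(01*01*)*: on ε the DFA stays in s0 and rejects (s0 ∉ Accept), but the regex matches it → eliminate
  (D) (0|1)*11(0|1)*: on '1' the DFA goes s0 → s1 and accepts (s1 ∈ Accept), but the regex does not match it → eliminate
Only (A) is consistent with the DFA.
(A) (0*10*)(0*10*0*10*)*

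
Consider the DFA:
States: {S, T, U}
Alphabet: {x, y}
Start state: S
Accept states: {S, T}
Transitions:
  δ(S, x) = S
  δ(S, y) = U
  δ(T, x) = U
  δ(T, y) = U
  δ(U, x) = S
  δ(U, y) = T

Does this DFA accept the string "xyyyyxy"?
Processing string "xyyyyxy":
  S --x--> S
  S --y--> U
  U --y--> T
  T --y--> U
  U --y--> T
  T --x--> U
  U --y--> T
Final state: T
Accept states: {S, T}
Yes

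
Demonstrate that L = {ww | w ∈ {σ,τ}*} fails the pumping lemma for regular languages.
Assume L is regular with pumping length p. Idea: pumping the leading σ-block breaks the equality of the two halves.
Choose s = σ^p τ σ^p τ ∈ L (with w = σ^p τ). |s| = 2p+2 ≥ p. By the pumping lemma, s = xyz with |xy| ≤ p, |y| > 0, so y = σ^k with k ≥ 1, in the first σ-block. Then xy²z = σ^(p+k) τ σ^p τ, of length 2p+2+k. If k is odd this length is odd, so it cannot be of the form ww. If k is even, each half has length p+1+k/2 ≤ p+k, so the first half lies entirely inside the leading σ-block and contains no τ, while the second half ends in τ; the halves differ. Either way xy²z ∉ L.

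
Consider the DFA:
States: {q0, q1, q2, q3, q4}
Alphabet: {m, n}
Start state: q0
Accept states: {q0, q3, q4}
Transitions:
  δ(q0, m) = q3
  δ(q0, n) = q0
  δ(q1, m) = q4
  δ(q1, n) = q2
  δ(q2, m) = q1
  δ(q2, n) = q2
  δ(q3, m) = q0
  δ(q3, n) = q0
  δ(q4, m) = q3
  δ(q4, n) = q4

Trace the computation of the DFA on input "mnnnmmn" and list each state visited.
read 'm': q0 → q3
  read 'n': q3 → q0
  read 'n': q0 → q0
  read 'n': q0 → q0
  read 'm': q0 → q3
  read 'm': q3 → q0
  read 'n': q0 → q0
q0 -> q3 -> q0 -> q0 -> q0 -> q3 -> q0 -> q0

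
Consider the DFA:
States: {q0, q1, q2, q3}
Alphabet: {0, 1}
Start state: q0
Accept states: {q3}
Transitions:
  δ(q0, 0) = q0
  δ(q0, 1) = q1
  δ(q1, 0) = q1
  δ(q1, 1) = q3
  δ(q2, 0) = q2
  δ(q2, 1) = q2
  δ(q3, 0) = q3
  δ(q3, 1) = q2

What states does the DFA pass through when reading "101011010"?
read '1': q0 → q1
  read '0': q1 → q1
  read '1': q1 → q3
  read '0': q3 → q3
  read '1': q3 → q2
  read '1': q2 → q2
  read '0': q2 → q2
  read '1': q2 → q2
  read '0': q2 → q2
q0 -> q1 -> q1 -> q3 -> q3 -> q2 -> q2 -> q2 -> q2 -> q2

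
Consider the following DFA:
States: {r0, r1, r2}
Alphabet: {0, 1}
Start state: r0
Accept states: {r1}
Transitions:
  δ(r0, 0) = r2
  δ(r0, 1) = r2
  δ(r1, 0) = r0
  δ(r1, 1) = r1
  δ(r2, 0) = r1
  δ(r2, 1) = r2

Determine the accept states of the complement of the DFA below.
Complement accept states = All states \ Original accept states
= {r0, r1, r2} \ {r1}
{r0, r2}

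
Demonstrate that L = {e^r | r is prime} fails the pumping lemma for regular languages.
Assume L is regular with pumping length p. Idea: pumping by a suitable count produces a composite length.
Let q be a prime with q ≥ p and choose s = e^q ∈ L. By the pumping lemma, s = xyz with |xy| ≤ p, |y| = k ≥ 1. Take i = q+1: |xy^(q+1)z| = q + q·k = q(1+k). Since q ≥ 2 and 1+k ≥ 2, q(1+k) is composite, so xy^(q+1)z ∉ L.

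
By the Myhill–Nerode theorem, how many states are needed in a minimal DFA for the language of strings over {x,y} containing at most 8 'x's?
By Myhill–Nerode, count the distinguishable equivalence classes: 10 classes — having seen 0, 1, …, 8, or >8 copies of 'x'; counts 0 through 8 are accepting and >8 is dead.
10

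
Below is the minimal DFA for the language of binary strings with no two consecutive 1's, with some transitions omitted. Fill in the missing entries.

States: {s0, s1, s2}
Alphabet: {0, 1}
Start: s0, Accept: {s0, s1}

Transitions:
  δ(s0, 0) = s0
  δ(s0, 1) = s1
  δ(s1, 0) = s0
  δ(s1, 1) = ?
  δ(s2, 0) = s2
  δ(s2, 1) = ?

From the language and accept set, identify what each state tracks — s0: last symbol not 1 (ok); s1: last symbol 1 (ok); s2: saw 11 (dead).
Each missing δ(q, a) is the state matching the new tracked value after reading a.
δ(s1, 1) = s2; δ(s2, 1) = s2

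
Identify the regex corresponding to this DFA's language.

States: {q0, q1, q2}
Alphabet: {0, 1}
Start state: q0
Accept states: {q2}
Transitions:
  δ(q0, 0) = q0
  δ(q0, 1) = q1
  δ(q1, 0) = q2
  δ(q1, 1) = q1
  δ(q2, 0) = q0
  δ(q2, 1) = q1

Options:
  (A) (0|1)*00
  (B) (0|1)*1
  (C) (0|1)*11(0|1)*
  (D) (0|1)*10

Check each option against the DFA on short strings; one disagreement eliminates an option:
  (A) (0|1)*00: on '00' the DFA goes q0 → q0 → q0 and rejects (q0 ∉ Accept), but the regex matches it → eliminate
  (B) (0|1)*1: on '1' the DFA goes q0 → q1 and rejects (q1 ∉ Accept), but the regex matches it → eliminate
  (C) (0|1)*11(0|1)*: on '10' the DFA goes q0 → q1 → q2 and accepts (q2 ∈ Accept), but the regex does not match it → eliminate
  (D) (0|1)*10: agrees with the DFA on every string of length ≤ 6
Only (D) is consistent with the DFA.
(D) (0|1)*10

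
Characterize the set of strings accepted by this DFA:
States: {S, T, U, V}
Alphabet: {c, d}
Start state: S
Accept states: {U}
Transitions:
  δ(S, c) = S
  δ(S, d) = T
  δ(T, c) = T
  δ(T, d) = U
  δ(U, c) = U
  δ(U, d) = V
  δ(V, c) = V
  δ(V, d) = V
Testing a few strings:
  'dcc' → reject
  'c' → reject
  'dd' → accept
  'dccc' → reject
State roles: S=zero d's; T=one d; U=two d's; V=≥ three d's (dead)
All strings over {c,d} containing exactly two d's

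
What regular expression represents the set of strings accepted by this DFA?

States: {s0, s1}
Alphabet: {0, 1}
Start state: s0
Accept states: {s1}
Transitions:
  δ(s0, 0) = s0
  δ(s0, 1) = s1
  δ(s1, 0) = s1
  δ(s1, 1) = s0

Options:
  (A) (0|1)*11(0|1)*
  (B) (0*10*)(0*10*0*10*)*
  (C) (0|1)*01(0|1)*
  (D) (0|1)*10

Check each option against the DFA on short strings; one disagreement eliminates an option:
  (A) (0|1)*11(0|1)*: on '1' the DFA goes s0 → s1 and accepts (s1 ∈ Accept), but the regex does not match it → eliminate
  (B) (0*10*)(0*10*0*10*)*: agrees with the DFA on every string of length ≤ 6
  (C) (0|1)*01(0|1)*: on '1' the DFA goes s0 → s1 and accepts (s1 ∈ Accept), but the regex does not match it → eliminate
  (D) (0|1)*10: on '1' the DFA goes s0 → s1 and accepts (s1 ∈ Accept), but the regex does not match it → eliminate
Only (B) is consistent with the DFA.
(B) (0*10*)(0*10*0*10*)*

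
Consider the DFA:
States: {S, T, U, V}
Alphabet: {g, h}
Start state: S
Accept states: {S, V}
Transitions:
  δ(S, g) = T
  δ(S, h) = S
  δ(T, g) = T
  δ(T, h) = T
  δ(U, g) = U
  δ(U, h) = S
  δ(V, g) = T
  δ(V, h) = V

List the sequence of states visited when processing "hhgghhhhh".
read 'h': S → S
  read 'h': S → S
  read 'g': S → T
  read 'g': T → T
  read 'h': T → T
  read 'h': T → T
  read 'h': T → T
  read 'h': T → T
  read 'h': T → T
S -> S -> S -> T -> T -> T -> T -> T -> T -> T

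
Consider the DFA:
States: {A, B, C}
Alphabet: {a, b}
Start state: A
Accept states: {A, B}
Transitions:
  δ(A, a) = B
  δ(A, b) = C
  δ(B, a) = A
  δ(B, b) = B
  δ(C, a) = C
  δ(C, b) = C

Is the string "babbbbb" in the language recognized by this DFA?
Processing string "babbbbb":
  A --b--> C
  C --a--> C
  C --b--> C
  C --b--> C
  C --b--> C
  C --b--> C
  C --b--> C
Final state: C
Accept states: {A, B}
No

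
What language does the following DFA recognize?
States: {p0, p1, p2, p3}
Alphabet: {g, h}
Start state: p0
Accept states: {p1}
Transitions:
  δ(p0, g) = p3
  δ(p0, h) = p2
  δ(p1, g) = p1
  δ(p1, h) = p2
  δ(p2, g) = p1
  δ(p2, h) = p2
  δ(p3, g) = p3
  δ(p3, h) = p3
Testing a few strings:
  'g' → reject
  'h' → reject
  'ghh' → reject
  'ghg' → reject
State roles: p0=no input read; p1=started with h, last symbol g; p2=started with h, last symbol h; p3=started with g (dead)
All strings over {g,h} that start with h and end with g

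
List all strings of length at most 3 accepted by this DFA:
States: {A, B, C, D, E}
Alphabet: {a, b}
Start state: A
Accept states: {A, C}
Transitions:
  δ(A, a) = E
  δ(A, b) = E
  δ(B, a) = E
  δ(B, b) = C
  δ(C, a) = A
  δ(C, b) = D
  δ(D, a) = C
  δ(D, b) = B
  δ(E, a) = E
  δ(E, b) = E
ε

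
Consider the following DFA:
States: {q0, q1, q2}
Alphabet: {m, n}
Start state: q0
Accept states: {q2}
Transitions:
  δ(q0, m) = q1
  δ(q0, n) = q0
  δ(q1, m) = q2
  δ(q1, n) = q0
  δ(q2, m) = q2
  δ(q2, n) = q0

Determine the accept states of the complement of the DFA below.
Complement accept states = All states \ Original accept states
= {q0, q1, q2} \ {q2}
{q0, q1}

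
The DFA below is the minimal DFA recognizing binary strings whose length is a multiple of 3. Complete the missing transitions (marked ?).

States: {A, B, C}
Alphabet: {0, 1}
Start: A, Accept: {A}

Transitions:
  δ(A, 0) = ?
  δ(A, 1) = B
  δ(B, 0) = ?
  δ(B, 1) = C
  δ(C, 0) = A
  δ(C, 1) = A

From the language and accept set, identify what each state tracks — A: length ≡ 0 (mod 3); B: length ≡ 1 (mod 3); C: length ≡ 2 (mod 3).
Each missing δ(q, a) is the state matching the new tracked value after reading a.
δ(A, 0) = B; δ(B, 0) = C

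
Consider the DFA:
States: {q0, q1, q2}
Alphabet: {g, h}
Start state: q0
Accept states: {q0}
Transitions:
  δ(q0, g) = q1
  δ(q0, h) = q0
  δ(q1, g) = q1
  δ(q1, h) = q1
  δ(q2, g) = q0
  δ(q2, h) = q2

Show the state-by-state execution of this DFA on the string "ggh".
read 'g': q0 → q1
  read 'g': q1 → q1
  read 'h': q1 → q1
q0 -> q1 -> q1 -> q1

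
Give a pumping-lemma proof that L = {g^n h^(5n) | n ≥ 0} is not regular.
Assume L is regular with pumping length p. Idea: pumping the g-block breaks the 1:5 ratio.
Choose s = g^p h^(5p) (length 6p ≥ p). By the pumping lemma, s = xyz with |xy| ≤ p, |y| > 0, so y = g^k with k ≥ 1. Then xy²z = g^(p+k) h^(5p). For this to be in L we would need 5p = 5(p+k), i.e. 5k = 0, contradicting k ≥ 1. So xy²z ∉ L.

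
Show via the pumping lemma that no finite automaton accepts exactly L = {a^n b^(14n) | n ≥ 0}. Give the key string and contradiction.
Assume L is regular with pumping length p. Idea: pumping the a-block breaks the 1:14 ratio.
Choose s = a^p b^(14p) (length 15p ≥ p). By the pumping lemma, s = xyz with |xy| ≤ p, |y| > 0, so y = a^k with k ≥ 1. Then xy²z = a^(p+k) b^(14p). For this to be in L we would need 14p = 14(p+k), i.e. 14k = 0, contradicting k ≥ 1. So xy²z ∉ L.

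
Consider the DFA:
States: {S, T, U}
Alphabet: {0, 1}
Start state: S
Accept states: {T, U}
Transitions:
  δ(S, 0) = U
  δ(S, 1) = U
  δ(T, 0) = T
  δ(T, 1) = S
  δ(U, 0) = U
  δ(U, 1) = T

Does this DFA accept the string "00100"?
Processing string "00100":
  S --0--> U
  U --0--> U
  U --1--> T
  T --0--> T
  T --0--> T
Final state: T
Accept states: {T, U}
Yes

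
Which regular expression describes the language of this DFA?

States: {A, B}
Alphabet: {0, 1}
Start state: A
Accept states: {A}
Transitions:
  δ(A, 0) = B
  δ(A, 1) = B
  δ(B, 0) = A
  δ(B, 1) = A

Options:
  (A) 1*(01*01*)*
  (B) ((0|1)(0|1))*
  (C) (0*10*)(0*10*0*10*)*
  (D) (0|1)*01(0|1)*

Check each option against the DFA on short strings; one disagreement eliminates an option:
  (A) 1*(01*01*)*: on '1' the DFA goes A → B and rejects (B ∉ Accept), but the regex matches it → eliminate
  (B) ((0|1)(0|1))*: agrees with the DFA on every string of length ≤ 6
  (C) (0*10*)(0*10*0*10*)*: on ε the DFA stays in A and accepts (A ∈ Accept), but the regex does not match it → eliminate
  (D) (0|1)*01(0|1)*: on ε the DFA stays in A and accepts (A ∈ Accept), but the regex does not match it → eliminate
Only (B) is consistent with the DFA.
(B) ((0|1)(0|1))*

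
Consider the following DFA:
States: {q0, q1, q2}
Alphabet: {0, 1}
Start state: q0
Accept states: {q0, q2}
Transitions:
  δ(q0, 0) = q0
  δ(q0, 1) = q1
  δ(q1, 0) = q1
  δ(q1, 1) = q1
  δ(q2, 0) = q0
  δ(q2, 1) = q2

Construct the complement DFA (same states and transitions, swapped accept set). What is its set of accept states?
Complement accept states = All states \ Original accept states
= {q0, q1, q2} \ {q0, q2}
{q1}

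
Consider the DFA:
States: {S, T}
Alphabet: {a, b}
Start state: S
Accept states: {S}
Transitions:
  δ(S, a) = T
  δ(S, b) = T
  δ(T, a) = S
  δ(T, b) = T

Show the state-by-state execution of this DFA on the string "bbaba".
read 'b': S → T
  read 'b': T → T
  read 'a': T → S
  read 'b': S → T
  read 'a': T → S
S -> T -> T -> S -> T -> S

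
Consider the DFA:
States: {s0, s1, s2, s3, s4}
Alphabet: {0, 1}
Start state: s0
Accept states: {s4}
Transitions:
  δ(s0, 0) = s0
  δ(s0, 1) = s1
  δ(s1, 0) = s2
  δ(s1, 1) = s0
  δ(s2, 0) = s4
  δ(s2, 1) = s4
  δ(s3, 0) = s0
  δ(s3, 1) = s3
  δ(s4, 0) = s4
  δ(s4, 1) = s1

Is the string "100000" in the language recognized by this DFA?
Processing string "100000":
  s0 --1--> s1
  s1 --0--> s2
  s2 --0--> s4
  s4 --0--> s4
  s4 --0--> s4
  s4 --0--> s4
Final state: s4
Accept states: {s4}
Yes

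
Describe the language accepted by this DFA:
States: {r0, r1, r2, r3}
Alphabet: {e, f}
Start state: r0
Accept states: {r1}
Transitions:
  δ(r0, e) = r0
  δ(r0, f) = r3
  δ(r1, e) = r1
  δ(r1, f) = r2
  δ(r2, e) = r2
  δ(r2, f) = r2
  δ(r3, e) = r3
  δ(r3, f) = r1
Testing a few strings:
  'e' → reject
  'ef' → reject
  'f' → reject
  'fefe' → accept
State roles: r0=zero f's; r1=two f's; r2=≥ three f's (dead); r3=one f
All strings over {e,f} containing exactly two f's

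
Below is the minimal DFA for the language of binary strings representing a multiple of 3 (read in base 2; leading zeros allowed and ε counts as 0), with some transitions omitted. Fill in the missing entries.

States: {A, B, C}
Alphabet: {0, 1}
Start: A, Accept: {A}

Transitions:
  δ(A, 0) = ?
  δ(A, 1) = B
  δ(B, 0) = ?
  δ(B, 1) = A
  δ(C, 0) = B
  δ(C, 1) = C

From the language and accept set, identify what each state tracks — A: value ≡ 0 (mod 3); B: value ≡ 1 (mod 3); C: value ≡ 2 (mod 3).
Each missing δ(q, a) is the state matching the new tracked value after reading a.
δ(A, 0) = A; δ(B, 0) = C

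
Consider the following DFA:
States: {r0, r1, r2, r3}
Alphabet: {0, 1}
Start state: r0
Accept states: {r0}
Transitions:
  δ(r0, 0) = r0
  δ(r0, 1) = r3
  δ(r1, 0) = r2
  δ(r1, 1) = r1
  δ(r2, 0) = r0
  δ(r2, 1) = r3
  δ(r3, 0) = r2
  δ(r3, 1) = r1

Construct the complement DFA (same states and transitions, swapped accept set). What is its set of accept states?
Complement accept states = All states \ Original accept states
= {r0, r1, r2, r3} \ {r0}
{r1, r2, r3}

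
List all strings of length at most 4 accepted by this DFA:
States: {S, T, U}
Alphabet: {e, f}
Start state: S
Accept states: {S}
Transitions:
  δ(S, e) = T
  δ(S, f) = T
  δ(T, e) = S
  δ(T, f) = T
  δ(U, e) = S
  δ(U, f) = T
ε, ee, fe, efe, ffe, eeee, eefe, effe, feee, fefe, fffe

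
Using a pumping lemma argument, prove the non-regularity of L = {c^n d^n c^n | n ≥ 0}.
Assume L is regular with pumping length p. Idea: pumping the first c-block unbalances it against the other two.
Choose s = c^p d^p c^p ∈ L (|s| = 3p ≥ p). By the pumping lemma, s = xyz with |xy| ≤ p, |y| > 0, so y = c^k with k ≥ 1, inside the first c-block. Then xy²z = c^(p+k) d^p c^p. The first block has length p+k ≠ p, so the three block lengths are no longer equal and xy²z ∉ L.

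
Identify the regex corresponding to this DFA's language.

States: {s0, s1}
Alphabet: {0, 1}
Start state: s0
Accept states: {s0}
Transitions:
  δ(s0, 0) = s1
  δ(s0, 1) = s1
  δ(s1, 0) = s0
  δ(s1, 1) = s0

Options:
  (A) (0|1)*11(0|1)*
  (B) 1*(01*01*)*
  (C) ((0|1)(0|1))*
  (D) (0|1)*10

Check each option against the DFA on short strings; one disagreement eliminates an option:
  (A) (0|1)*11(0|1)*: on ε the DFA stays in s0 and accepts (s0 ∈ Accept), but the regex does not match it → eliminate
  (B) 1*(01*01*)*: on '1' the DFA goes s0 → s1 and rejects (s1 ∉ Accept), but the regex matches it → eliminate
  (C) ((0|1)(0|1))*: agrees with the DFA on every string of length ≤ 6
  (D) (0|1)*10: on ε the DFA stays in s0 and accepts (s0 ∈ Accept), but the regex does not match it → eliminate
Only (C) is consistent with the DFA.
(C) ((0|1)(0|1))*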